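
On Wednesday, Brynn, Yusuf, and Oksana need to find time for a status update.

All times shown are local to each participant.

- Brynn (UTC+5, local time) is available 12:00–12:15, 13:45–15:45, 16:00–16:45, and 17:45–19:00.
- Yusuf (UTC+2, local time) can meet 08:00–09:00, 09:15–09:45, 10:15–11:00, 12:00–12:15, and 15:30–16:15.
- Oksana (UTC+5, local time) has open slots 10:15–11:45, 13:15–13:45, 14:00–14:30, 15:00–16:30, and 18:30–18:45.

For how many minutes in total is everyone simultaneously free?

30 minutes

Brynn → UTC: 07:00–07:15, 08:45–10:45, 11:00–11:45, 12:45–14:00.
Yusuf → UTC: 06:00–07:00, 07:15–07:45, 08:15–09:00, 10:00–10:15, 13:30–14:15.
Oksana → UTC: 05:15–06:45, 08:15–08:45, 09:00–09:30, 10:00–11:30, 13:30–13:45.
Brynn ∩ Yusuf: 08:45–09:00, 10:00–10:15, 13:30–14:00.
Brynn ∩ Yusuf ∩ Oksana: 10:00–10:15, 13:30–13:45.
Total common minutes: 15 + 15 = 30.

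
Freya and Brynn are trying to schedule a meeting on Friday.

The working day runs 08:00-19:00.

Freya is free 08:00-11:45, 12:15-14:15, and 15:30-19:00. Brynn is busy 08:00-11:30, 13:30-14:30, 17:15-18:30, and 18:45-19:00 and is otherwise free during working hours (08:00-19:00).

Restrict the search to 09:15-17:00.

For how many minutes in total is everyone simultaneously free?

180 minutes

Brynn free within 08:00–19:00: 11:30–13:30, 14:30–17:15, 18:30–18:45.
Freya ∩ Brynn: 11:30–11:45, 12:15–13:30, 15:30–17:15, 18:30–18:45.
Restricted to 09:15–17:00: 11:30–11:45, 12:15–13:30, 15:30–17:00.
Total common minutes: 15 + 75 + 90 = 180.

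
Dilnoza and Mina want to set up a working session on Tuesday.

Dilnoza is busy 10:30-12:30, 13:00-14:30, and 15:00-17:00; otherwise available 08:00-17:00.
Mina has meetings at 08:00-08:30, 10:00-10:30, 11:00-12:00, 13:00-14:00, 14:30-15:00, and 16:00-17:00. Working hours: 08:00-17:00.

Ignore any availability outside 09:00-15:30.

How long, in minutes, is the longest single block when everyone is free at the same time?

60 minutes

Dilnoza free within 08:00–17:00: 08:00–10:30, 12:30–13:00, 14:30–15:00.
Mina free within 08:00–17:00: 08:30–10:00, 10:30–11:00, 12:00–13:00, 14:00–14:30, 15:00–16:00.
Dilnoza ∩ Mina: 08:30–10:00, 12:30–13:00.
Restricted to 09:00–15:30: 09:00–10:00, 12:30–13:00.
Common window lengths: 60, 30 min; longest is 60.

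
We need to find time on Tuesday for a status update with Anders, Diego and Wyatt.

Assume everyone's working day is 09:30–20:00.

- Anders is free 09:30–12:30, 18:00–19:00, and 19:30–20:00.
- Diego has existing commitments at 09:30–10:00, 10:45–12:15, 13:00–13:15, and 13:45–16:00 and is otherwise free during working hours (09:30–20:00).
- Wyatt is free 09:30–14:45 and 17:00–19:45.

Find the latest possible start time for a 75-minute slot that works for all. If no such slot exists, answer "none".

none

Diego free within 09:30–20:00: 10:00–10:45, 12:15–13:00, 13:15–13:45, 16:00–20:00.
Anders ∩ Diego: 10:00–10:45, 12:15–12:30, 18:00–19:00, 19:30–20:00.
Anders ∩ Diego ∩ Wyatt: 10:00–10:45, 12:15–12:30, 18:00–19:00, 19:30–19:45.
Windows ≥ 75 min: (none).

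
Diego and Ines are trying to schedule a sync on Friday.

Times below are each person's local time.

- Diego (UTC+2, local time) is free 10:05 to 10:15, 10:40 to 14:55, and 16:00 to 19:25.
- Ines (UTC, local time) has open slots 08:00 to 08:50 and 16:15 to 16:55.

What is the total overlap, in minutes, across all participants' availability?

Diego → UTC: 08:05–08:15, 08:40–12:55, 14:00–17:25.
Ines → UTC: 08:00–08:50, 16:15–16:55.
Diego ∩ Ines: 08:05–08:15, 08:40–08:50, 16:15–16:55.
Total common minutes: 10 + 10 + 40 = 60.

60 minutes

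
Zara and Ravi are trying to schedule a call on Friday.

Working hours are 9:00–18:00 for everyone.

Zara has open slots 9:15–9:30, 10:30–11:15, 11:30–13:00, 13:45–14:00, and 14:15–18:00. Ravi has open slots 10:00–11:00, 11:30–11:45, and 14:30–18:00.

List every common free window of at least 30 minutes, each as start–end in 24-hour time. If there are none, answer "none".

10:30–11:00, 14:30–18:00

Zara ∩ Ravi: 10:30–11:00, 11:30–11:45, 14:30–18:00.
Windows ≥ 30 min: 10:30–11:00, 14:30–18:00.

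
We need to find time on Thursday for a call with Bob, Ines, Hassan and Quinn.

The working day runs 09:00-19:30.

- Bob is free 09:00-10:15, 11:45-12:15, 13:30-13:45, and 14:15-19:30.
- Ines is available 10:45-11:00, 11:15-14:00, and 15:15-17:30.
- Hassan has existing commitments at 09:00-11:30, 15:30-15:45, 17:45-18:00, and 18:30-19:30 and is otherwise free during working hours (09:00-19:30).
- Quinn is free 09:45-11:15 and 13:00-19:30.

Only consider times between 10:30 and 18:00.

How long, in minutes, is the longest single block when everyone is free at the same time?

Hassan free within 09:00–19:30: 11:30–15:30, 15:45–17:45, 18:00–18:30.
Bob ∩ Ines: 11:45–12:15, 13:30–13:45, 15:15–17:30.
Bob ∩ Ines ∩ Hassan: 11:45–12:15, 13:30–13:45, 15:15–15:30, 15:45–17:30.
Bob ∩ Ines ∩ Hassan ∩ Quinn: 13:30–13:45, 15:15–15:30, 15:45–17:30.
Restricted to 10:30–18:00: 13:30–13:45, 15:15–15:30, 15:45–17:30.
Common window lengths: 15, 15, 105 min; longest is 105.

105 minutes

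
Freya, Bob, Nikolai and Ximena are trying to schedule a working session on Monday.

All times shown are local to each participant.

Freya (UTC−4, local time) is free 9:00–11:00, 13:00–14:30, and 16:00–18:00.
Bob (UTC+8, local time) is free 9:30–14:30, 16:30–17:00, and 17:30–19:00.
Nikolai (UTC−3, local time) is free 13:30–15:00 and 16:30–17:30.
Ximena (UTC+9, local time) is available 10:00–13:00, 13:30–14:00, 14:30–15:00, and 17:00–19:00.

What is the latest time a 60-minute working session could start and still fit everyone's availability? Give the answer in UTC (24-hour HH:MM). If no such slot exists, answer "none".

none

Freya → UTC: 13:00–15:00, 17:00–18:30, 20:00–22:00.
Bob → UTC: 01:30–06:30, 08:30–09:00, 09:30–11:00.
Nikolai → UTC: 16:30–18:00, 19:30–20:30.
Ximena → UTC: 01:00–04:00, 04:30–05:00, 05:30–06:00, 08:00–10:00.
Freya ∩ Bob: (none).
Freya ∩ Bob ∩ Nikolai: (none).
Freya ∩ Bob ∩ Nikolai ∩ Ximena: (none).
Windows ≥ 60 min: (none).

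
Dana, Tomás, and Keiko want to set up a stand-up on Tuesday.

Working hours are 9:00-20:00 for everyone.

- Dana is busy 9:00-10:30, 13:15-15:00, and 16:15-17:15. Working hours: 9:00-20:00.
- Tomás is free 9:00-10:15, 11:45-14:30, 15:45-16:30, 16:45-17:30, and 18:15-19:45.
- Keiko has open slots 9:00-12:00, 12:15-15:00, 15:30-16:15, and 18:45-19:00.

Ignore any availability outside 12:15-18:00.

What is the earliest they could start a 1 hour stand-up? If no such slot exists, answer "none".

12:15

Dana free within 09:00–20:00: 10:30–13:15, 15:00–16:15, 17:15–20:00.
Dana ∩ Tomás: 11:45–13:15, 15:45–16:15, 17:15–17:30, 18:15–19:45.
Dana ∩ Tomás ∩ Keiko: 11:45–12:00, 12:15–13:15, 15:45–16:15, 18:45–19:00.
Restricted to 12:15–18:00: 12:15–13:15, 15:45–16:15.
Windows ≥ 60 min: 12:15–13:15.
Earliest such window starts at 12:15.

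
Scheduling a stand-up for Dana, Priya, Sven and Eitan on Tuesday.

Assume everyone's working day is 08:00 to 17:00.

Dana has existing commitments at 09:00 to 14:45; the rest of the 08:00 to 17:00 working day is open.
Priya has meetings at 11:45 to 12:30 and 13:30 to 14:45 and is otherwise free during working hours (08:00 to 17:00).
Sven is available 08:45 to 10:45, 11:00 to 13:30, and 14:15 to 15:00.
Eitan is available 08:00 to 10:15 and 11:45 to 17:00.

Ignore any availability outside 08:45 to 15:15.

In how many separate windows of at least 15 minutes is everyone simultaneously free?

2

Dana free within 08:00–17:00: 08:00–09:00, 14:45–17:00.
Priya free within 08:00–17:00: 08:00–11:45, 12:30–13:30, 14:45–17:00.
Dana ∩ Priya: 08:00–09:00, 14:45–17:00.
Dana ∩ Priya ∩ Sven: 08:45–09:00, 14:45–15:00.
Dana ∩ Priya ∩ Sven ∩ Eitan: 08:45–09:00, 14:45–15:00.
Restricted to 08:45–15:15: 08:45–09:00, 14:45–15:00.
Windows ≥ 15 min: 08:45–09:00, 14:45–15:00.
That's 2 windows.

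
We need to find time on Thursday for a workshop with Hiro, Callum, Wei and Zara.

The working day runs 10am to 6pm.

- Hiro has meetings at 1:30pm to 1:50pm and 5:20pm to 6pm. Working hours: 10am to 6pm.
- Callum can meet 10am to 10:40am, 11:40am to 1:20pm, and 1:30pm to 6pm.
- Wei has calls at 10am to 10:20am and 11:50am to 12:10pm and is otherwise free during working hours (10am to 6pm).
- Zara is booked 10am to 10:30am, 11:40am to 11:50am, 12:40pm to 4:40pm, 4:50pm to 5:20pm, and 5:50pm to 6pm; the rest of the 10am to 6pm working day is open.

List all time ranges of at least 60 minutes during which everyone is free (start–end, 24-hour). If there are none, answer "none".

none

Hiro free within 10:00–18:00: 10:00–13:30, 13:50–17:20.
Wei free within 10:00–18:00: 10:20–11:50, 12:10–18:00.
Zara free within 10:00–18:00: 10:30–11:40, 11:50–12:40, 16:40–16:50, 17:20–17:50.
Hiro ∩ Callum: 10:00–10:40, 11:40–13:20, 13:50–17:20.
Hiro ∩ Callum ∩ Wei: 10:20–10:40, 11:40–11:50, 12:10–13:20, 13:50–17:20.
Hiro ∩ Callum ∩ Wei ∩ Zara: 10:30–10:40, 12:10–12:40, 16:40–16:50.
Windows ≥ 60 min: (none).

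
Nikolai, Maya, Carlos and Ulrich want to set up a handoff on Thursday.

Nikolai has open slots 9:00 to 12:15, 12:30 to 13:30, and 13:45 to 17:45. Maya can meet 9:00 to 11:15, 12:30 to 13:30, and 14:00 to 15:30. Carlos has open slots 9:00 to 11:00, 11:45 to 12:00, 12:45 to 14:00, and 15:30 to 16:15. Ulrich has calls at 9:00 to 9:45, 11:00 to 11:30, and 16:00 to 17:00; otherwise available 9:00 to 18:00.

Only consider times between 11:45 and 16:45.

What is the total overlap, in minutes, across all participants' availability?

45 minutes

Ulrich free within 09:00–18:00: 09:45–11:00, 11:30–16:00, 17:00–18:00.
Nikolai ∩ Maya: 09:00–11:15, 12:30–13:30, 14:00–15:30.
Nikolai ∩ Maya ∩ Carlos: 09:00–11:00, 12:45–13:30.
Nikolai ∩ Maya ∩ Carlos ∩ Ulrich: 09:45–11:00, 12:45–13:30.
Restricted to 11:45–16:45: 12:45–13:30.
Total common minutes: 45.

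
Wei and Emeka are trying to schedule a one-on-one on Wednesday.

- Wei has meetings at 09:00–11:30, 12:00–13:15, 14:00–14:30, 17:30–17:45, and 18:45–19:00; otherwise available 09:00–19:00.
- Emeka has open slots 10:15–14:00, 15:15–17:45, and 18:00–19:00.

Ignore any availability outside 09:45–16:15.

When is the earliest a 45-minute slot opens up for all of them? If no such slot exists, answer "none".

13:15

Wei free within 09:00–19:00: 11:30–12:00, 13:15–14:00, 14:30–17:30, 17:45–18:45.
Wei ∩ Emeka: 11:30–12:00, 13:15–14:00, 15:15–17:30, 18:00–18:45.
Restricted to 09:45–16:15: 11:30–12:00, 13:15–14:00, 15:15–16:15.
Windows ≥ 45 min: 13:15–14:00, 15:15–16:15.
Earliest such window starts at 13:15.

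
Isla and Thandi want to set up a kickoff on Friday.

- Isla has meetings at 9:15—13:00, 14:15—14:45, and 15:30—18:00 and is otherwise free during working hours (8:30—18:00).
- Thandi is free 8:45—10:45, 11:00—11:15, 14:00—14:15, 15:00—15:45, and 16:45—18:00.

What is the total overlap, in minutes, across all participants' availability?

75 minutes

Isla free within 08:30–18:00: 08:30–09:15, 13:00–14:15, 14:45–15:30.
Isla ∩ Thandi: 08:45–09:15, 14:00–14:15, 15:00–15:30.
Total common minutes: 30 + 15 + 30 = 75.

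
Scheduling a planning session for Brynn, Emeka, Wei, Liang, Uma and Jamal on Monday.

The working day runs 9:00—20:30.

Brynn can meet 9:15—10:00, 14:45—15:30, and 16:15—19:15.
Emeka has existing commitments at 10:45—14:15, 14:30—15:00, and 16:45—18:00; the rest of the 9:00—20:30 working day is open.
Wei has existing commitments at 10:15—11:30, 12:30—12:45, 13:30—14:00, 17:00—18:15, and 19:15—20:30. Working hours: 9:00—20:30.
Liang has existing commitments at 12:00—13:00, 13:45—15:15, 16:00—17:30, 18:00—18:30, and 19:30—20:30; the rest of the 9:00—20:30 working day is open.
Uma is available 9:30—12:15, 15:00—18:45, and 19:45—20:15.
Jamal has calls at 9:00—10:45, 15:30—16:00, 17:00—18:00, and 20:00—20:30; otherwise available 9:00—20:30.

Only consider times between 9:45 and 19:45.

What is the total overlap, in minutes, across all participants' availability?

30 minutes

Emeka free within 09:00–20:30: 09:00–10:45, 14:15–14:30, 15:00–16:45, 18:00–20:30.
Wei free within 09:00–20:30: 09:00–10:15, 11:30–12:30, 12:45–13:30, 14:00–17:00, 18:15–19:15.
Liang free within 09:00–20:30: 09:00–12:00, 13:00–13:45, 15:15–16:00, 17:30–18:00, 18:30–19:30.
Jamal free within 09:00–20:30: 10:45–15:30, 16:00–17:00, 18:00–20:00.
Brynn ∩ Emeka: 09:15–10:00, 15:00–15:30, 16:15–16:45, 18:00–19:15.
Brynn ∩ Emeka ∩ Wei: 09:15–10:00, 15:00–15:30, 16:15–16:45, 18:15–19:15.
Brynn ∩ Emeka ∩ Wei ∩ Liang: 09:15–10:00, 15:15–15:30, 18:30–19:15.
Brynn ∩ Emeka ∩ Wei ∩ Liang ∩ Uma: 09:30–10:00, 15:15–15:30, 18:30–18:45.
Brynn ∩ Emeka ∩ Wei ∩ Liang ∩ Uma ∩ Jamal: 15:15–15:30, 18:30–18:45.
Restricted to 09:45–19:45: 15:15–15:30, 18:30–18:45.
Total common minutes: 15 + 15 = 30.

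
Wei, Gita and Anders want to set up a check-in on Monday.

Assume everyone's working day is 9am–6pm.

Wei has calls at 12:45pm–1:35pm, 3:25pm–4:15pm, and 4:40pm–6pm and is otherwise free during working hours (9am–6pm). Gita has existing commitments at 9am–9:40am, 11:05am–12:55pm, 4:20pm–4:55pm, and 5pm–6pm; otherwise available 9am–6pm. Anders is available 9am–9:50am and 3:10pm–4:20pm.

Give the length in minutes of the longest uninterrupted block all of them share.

Wei free within 09:00–18:00: 09:00–12:45, 13:35–15:25, 16:15–16:40.
Gita free within 09:00–18:00: 09:40–11:05, 12:55–16:20, 16:55–17:00.
Wei ∩ Gita: 09:40–11:05, 13:35–15:25, 16:15–16:20.
Wei ∩ Gita ∩ Anders: 09:40–09:50, 15:10–15:25, 16:15–16:20.
Common window lengths: 10, 15, 5 min; longest is 15.

15 minutes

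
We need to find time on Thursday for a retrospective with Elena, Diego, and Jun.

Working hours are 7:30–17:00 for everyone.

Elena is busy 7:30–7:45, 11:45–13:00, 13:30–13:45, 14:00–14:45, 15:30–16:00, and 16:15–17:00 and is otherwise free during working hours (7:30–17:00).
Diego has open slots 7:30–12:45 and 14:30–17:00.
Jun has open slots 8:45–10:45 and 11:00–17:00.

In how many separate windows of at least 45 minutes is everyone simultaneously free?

3

Elena free within 07:30–17:00: 07:45–11:45, 13:00–13:30, 13:45–14:00, 14:45–15:30, 16:00–16:15.
Elena ∩ Diego: 07:45–11:45, 14:45–15:30, 16:00–16:15.
Elena ∩ Diego ∩ Jun: 08:45–10:45, 11:00–11:45, 14:45–15:30, 16:00–16:15.
Windows ≥ 45 min: 08:45–10:45, 11:00–11:45, 14:45–15:30.
That's 3 windows.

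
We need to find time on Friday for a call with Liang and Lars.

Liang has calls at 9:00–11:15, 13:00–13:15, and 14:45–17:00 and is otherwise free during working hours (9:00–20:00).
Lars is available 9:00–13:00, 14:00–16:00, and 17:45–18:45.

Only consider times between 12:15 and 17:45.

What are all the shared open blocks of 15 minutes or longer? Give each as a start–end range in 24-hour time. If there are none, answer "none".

Liang free within 09:00–20:00: 11:15–13:00, 13:15–14:45, 17:00–20:00.
Liang ∩ Lars: 11:15–13:00, 14:00–14:45, 17:45–18:45.
Restricted to 12:15–17:45: 12:15–13:00, 14:00–14:45.
Windows ≥ 15 min: 12:15–13:00, 14:00–14:45.

12:15–13:00, 14:00–14:45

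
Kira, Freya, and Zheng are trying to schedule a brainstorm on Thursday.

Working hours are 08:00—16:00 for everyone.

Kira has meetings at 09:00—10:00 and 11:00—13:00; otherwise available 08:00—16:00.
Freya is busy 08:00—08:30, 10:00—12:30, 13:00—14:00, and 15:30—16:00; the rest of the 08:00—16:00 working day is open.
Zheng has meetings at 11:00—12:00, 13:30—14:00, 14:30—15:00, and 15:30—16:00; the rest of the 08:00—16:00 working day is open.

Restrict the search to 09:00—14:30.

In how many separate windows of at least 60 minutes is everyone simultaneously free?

0

Kira free within 08:00–16:00: 08:00–09:00, 10:00–11:00, 13:00–16:00.
Freya free within 08:00–16:00: 08:30–10:00, 12:30–13:00, 14:00–15:30.
Zheng free within 08:00–16:00: 08:00–11:00, 12:00–13:30, 14:00–14:30, 15:00–15:30.
Kira ∩ Freya: 08:30–09:00, 14:00–15:30.
Kira ∩ Freya ∩ Zheng: 08:30–09:00, 14:00–14:30, 15:00–15:30.
Restricted to 09:00–14:30: 14:00–14:30.
Windows ≥ 60 min: (none).
That's 0 windows.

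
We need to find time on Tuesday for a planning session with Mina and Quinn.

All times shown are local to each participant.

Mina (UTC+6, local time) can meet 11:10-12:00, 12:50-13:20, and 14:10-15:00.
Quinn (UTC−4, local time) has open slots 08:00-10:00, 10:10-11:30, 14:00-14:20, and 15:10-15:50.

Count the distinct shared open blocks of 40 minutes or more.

0

Mina → UTC: 05:10–06:00, 06:50–07:20, 08:10–09:00.
Quinn → UTC: 12:00–14:00, 14:10–15:30, 18:00–18:20, 19:10–19:50.
Mina ∩ Quinn: (none).
Windows ≥ 40 min: (none).
That's 0 windows.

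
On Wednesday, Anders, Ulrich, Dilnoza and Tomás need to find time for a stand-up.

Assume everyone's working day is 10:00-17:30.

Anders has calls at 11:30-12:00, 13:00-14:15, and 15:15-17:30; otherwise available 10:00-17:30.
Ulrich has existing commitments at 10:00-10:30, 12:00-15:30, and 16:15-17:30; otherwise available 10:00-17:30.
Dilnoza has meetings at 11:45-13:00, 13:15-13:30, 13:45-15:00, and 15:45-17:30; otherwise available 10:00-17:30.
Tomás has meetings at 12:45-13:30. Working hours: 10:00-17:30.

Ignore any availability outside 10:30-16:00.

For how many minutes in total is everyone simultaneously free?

60 minutes

Anders free within 10:00–17:30: 10:00–11:30, 12:00–13:00, 14:15–15:15.
Ulrich free within 10:00–17:30: 10:30–12:00, 15:30–16:15.
Dilnoza free within 10:00–17:30: 10:00–11:45, 13:00–13:15, 13:30–13:45, 15:00–15:45.
Tomás free within 10:00–17:30: 10:00–12:45, 13:30–17:30.
Anders ∩ Ulrich: 10:30–11:30.
Anders ∩ Ulrich ∩ Dilnoza: 10:30–11:30.
Anders ∩ Ulrich ∩ Dilnoza ∩ Tomás: 10:30–11:30.
Restricted to 10:30–16:00: 10:30–11:30.
Total common minutes: 60.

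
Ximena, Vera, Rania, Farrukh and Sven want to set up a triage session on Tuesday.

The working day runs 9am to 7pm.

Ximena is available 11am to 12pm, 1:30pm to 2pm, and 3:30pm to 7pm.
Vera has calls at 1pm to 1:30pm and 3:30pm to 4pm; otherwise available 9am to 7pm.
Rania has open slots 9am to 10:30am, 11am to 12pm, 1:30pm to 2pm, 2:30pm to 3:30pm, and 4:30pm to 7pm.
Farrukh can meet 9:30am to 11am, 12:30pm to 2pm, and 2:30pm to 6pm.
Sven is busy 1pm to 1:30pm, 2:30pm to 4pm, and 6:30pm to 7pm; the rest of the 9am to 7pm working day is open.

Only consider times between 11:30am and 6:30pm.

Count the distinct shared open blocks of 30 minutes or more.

Vera free within 09:00–19:00: 09:00–13:00, 13:30–15:30, 16:00–19:00.
Sven free within 09:00–19:00: 09:00–13:00, 13:30–14:30, 16:00–18:30.
Ximena ∩ Vera: 11:00–12:00, 13:30–14:00, 16:00–19:00.
Ximena ∩ Vera ∩ Rania: 11:00–12:00, 13:30–14:00, 16:30–19:00.
Ximena ∩ Vera ∩ Rania ∩ Farrukh: 13:30–14:00, 16:30–18:00.
Ximena ∩ Vera ∩ Rania ∩ Farrukh ∩ Sven: 13:30–14:00, 16:30–18:00.
Restricted to 11:30–18:30: 13:30–14:00, 16:30–18:00.
Windows ≥ 30 min: 13:30–14:00, 16:30–18:00.
That's 2 windows.

2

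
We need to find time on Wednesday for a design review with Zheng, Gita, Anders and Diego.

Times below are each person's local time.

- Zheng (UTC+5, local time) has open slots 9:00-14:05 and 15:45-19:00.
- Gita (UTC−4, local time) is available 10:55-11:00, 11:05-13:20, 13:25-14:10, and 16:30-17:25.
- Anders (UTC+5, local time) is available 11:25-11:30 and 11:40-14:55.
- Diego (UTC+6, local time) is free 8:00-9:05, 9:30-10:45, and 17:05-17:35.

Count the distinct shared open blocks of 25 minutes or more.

0

Zheng → UTC: 04:00–09:05, 10:45–14:00.
Gita → UTC: 14:55–15:00, 15:05–17:20, 17:25–18:10, 20:30–21:25.
Anders → UTC: 06:25–06:30, 06:40–09:55.
Diego → UTC: 02:00–03:05, 03:30–04:45, 11:05–11:35.
Zheng ∩ Gita: (none).
Zheng ∩ Gita ∩ Anders: (none).
Zheng ∩ Gita ∩ Anders ∩ Diego: (none).
Windows ≥ 25 min: (none).
That's 0 windows.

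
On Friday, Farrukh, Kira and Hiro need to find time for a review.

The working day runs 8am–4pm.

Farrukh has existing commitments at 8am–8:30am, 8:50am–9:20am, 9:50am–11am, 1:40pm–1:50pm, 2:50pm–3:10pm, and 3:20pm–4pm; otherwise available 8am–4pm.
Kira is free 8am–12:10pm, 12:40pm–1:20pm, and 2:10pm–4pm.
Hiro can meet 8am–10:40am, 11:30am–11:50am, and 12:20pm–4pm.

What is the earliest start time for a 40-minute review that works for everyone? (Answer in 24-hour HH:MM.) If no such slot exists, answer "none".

Farrukh free within 08:00–16:00: 08:30–08:50, 09:20–09:50, 11:00–13:40, 13:50–14:50, 15:10–15:20.
Farrukh ∩ Kira: 08:30–08:50, 09:20–09:50, 11:00–12:10, 12:40–13:20, 14:10–14:50, 15:10–15:20.
Farrukh ∩ Kira ∩ Hiro: 08:30–08:50, 09:20–09:50, 11:30–11:50, 12:40–13:20, 14:10–14:50, 15:10–15:20.
Windows ≥ 40 min: 12:40–13:20, 14:10–14:50.
Earliest such window starts at 12:40.

12:40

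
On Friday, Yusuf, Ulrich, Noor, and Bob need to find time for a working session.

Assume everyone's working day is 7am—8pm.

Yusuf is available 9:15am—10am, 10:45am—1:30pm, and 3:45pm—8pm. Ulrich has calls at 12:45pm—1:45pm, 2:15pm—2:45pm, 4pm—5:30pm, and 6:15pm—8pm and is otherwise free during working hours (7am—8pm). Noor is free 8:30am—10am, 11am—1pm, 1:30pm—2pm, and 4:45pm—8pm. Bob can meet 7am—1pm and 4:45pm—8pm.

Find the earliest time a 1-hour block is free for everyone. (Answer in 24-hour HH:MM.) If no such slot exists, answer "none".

Ulrich free within 07:00–20:00: 07:00–12:45, 13:45–14:15, 14:45–16:00, 17:30–18:15.
Yusuf ∩ Ulrich: 09:15–10:00, 10:45–12:45, 15:45–16:00, 17:30–18:15.
Yusuf ∩ Ulrich ∩ Noor: 09:15–10:00, 11:00–12:45, 17:30–18:15.
Yusuf ∩ Ulrich ∩ Noor ∩ Bob: 09:15–10:00, 11:00–12:45, 17:30–18:15.
Windows ≥ 60 min: 11:00–12:45.
Earliest such window starts at 11:00.

11:00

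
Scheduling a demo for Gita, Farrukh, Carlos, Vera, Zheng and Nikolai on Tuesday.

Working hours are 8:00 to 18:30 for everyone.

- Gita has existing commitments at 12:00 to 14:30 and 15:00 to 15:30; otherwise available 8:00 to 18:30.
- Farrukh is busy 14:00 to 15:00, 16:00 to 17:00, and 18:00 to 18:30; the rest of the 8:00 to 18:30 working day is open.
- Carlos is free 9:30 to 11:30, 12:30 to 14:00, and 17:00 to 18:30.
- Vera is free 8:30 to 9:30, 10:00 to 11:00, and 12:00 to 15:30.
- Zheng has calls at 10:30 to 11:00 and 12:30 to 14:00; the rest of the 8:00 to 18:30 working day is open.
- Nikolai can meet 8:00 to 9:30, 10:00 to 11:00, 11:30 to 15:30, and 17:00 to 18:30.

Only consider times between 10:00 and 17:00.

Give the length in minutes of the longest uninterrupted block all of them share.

Gita free within 08:00–18:30: 08:00–12:00, 14:30–15:00, 15:30–18:30.
Farrukh free within 08:00–18:30: 08:00–14:00, 15:00–16:00, 17:00–18:00.
Zheng free within 08:00–18:30: 08:00–10:30, 11:00–12:30, 14:00–18:30.
Gita ∩ Farrukh: 08:00–12:00, 15:30–16:00, 17:00–18:00.
Gita ∩ Farrukh ∩ Carlos: 09:30–11:30, 17:00–18:00.
Gita ∩ Farrukh ∩ Carlos ∩ Vera: 10:00–11:00.
Gita ∩ Farrukh ∩ Carlos ∩ Vera ∩ Zheng: 10:00–10:30.
Gita ∩ Farrukh ∩ Carlos ∩ Vera ∩ Zheng ∩ Nikolai: 10:00–10:30.
Restricted to 10:00–17:00: 10:00–10:30.
Single common window of 30 minutes.

30 minutes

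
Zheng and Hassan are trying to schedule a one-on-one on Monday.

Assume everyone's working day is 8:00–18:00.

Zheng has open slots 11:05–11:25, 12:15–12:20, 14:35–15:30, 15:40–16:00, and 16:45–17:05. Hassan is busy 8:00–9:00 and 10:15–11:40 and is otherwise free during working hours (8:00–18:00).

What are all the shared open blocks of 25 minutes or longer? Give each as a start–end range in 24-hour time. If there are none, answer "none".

14:35–15:30

Hassan free within 08:00–18:00: 09:00–10:15, 11:40–18:00.
Zheng ∩ Hassan: 12:15–12:20, 14:35–15:30, 15:40–16:00, 16:45–17:05.
Windows ≥ 25 min: 14:35–15:30.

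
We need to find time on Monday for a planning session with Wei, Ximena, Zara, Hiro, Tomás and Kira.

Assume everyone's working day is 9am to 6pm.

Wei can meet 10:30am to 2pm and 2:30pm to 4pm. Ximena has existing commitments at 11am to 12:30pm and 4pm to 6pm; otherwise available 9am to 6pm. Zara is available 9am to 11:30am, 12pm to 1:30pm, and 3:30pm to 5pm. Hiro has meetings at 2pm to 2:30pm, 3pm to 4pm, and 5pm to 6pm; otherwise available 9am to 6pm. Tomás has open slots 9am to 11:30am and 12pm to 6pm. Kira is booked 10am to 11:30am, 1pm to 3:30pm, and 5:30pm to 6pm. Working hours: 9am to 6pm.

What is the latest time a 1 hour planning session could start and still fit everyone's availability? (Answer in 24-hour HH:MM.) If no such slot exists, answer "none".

none

Ximena free within 09:00–18:00: 09:00–11:00, 12:30–16:00.
Hiro free within 09:00–18:00: 09:00–14:00, 14:30–15:00, 16:00–17:00.
Kira free within 09:00–18:00: 09:00–10:00, 11:30–13:00, 15:30–17:30.
Wei ∩ Ximena: 10:30–11:00, 12:30–14:00, 14:30–16:00.
Wei ∩ Ximena ∩ Zara: 10:30–11:00, 12:30–13:30, 15:30–16:00.
Wei ∩ Ximena ∩ Zara ∩ Hiro: 10:30–11:00, 12:30–13:30.
Wei ∩ Ximena ∩ Zara ∩ Hiro ∩ Tomás: 10:30–11:00, 12:30–13:30.
Wei ∩ Ximena ∩ Zara ∩ Hiro ∩ Tomás ∩ Kira: 12:30–13:00.
Windows ≥ 60 min: (none).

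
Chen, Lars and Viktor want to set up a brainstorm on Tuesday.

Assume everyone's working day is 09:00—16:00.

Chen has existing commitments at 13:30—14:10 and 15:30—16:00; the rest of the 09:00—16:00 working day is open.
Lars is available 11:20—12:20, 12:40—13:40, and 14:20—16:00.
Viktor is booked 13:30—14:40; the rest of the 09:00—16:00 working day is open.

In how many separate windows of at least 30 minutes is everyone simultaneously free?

Chen free within 09:00–16:00: 09:00–13:30, 14:10–15:30.
Viktor free within 09:00–16:00: 09:00–13:30, 14:40–16:00.
Chen ∩ Lars: 11:20–12:20, 12:40–13:30, 14:20–15:30.
Chen ∩ Lars ∩ Viktor: 11:20–12:20, 12:40–13:30, 14:40–15:30.
Windows ≥ 30 min: 11:20–12:20, 12:40–13:30, 14:40–15:30.
That's 3 windows.

3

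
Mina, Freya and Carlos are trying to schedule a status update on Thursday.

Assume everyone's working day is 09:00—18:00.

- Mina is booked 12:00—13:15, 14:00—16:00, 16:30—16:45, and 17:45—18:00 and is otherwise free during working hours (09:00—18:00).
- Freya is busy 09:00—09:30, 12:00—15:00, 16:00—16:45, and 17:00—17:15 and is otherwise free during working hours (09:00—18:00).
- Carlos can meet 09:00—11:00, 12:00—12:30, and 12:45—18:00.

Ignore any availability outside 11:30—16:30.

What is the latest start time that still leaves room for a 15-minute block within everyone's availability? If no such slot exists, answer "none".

Mina free within 09:00–18:00: 09:00–12:00, 13:15–14:00, 16:00–16:30, 16:45–17:45.
Freya free within 09:00–18:00: 09:30–12:00, 15:00–16:00, 16:45–17:00, 17:15–18:00.
Mina ∩ Freya: 09:30–12:00, 16:45–17:00, 17:15–17:45.
Mina ∩ Freya ∩ Carlos: 09:30–11:00, 16:45–17:00, 17:15–17:45.
Restricted to 11:30–16:30: (none).
Windows ≥ 15 min: (none).

none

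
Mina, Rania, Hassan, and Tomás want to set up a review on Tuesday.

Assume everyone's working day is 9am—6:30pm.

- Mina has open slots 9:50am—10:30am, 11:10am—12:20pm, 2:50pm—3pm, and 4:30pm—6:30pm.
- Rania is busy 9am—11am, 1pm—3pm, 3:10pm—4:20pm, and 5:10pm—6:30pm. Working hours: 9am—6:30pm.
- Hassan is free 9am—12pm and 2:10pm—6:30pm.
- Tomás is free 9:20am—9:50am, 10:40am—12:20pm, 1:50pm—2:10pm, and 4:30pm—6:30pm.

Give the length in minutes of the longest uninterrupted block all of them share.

Rania free within 09:00–18:30: 11:00–13:00, 15:00–15:10, 16:20–17:10.
Mina ∩ Rania: 11:10–12:20, 16:30–17:10.
Mina ∩ Rania ∩ Hassan: 11:10–12:00, 16:30–17:10.
Mina ∩ Rania ∩ Hassan ∩ Tomás: 11:10–12:00, 16:30–17:10.
Common window lengths: 50, 40 min; longest is 50.

50 minutes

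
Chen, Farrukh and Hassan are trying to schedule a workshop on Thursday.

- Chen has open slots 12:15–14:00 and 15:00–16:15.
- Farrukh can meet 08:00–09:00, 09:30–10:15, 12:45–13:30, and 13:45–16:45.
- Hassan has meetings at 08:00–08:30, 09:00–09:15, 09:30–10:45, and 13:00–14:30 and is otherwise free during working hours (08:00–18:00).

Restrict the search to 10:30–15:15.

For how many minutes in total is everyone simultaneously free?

30 minutes

Hassan free within 08:00–18:00: 08:30–09:00, 09:15–09:30, 10:45–13:00, 14:30–18:00.
Chen ∩ Farrukh: 12:45–13:30, 13:45–14:00, 15:00–16:15.
Chen ∩ Farrukh ∩ Hassan: 12:45–13:00, 15:00–16:15.
Restricted to 10:30–15:15: 12:45–13:00, 15:00–15:15.
Total common minutes: 15 + 15 = 30.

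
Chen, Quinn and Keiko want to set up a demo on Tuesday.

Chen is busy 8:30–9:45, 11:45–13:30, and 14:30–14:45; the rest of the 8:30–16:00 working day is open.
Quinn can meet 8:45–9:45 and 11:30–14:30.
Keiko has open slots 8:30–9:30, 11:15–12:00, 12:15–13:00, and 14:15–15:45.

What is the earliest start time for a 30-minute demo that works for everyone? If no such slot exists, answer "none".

Chen free within 08:30–16:00: 09:45–11:45, 13:30–14:30, 14:45–16:00.
Chen ∩ Quinn: 11:30–11:45, 13:30–14:30.
Chen ∩ Quinn ∩ Keiko: 11:30–11:45, 14:15–14:30.
Windows ≥ 30 min: (none).

none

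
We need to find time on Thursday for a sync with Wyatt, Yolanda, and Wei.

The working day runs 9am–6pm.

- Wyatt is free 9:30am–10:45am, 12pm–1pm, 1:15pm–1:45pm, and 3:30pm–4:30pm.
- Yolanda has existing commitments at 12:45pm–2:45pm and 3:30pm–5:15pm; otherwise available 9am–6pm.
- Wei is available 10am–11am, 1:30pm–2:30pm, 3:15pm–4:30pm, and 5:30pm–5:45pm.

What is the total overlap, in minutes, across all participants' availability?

Yolanda free within 09:00–18:00: 09:00–12:45, 14:45–15:30, 17:15–18:00.
Wyatt ∩ Yolanda: 09:30–10:45, 12:00–12:45.
Wyatt ∩ Yolanda ∩ Wei: 10:00–10:45.
Total common minutes: 45.

45 minutes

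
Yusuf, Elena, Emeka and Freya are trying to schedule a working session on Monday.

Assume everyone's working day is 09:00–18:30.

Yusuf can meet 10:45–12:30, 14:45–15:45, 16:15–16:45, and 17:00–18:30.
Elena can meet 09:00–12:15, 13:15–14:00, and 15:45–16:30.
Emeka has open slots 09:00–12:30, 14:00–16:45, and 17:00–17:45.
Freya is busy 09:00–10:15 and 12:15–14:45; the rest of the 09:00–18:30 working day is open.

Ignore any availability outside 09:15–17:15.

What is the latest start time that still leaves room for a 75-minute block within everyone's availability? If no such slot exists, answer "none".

Freya free within 09:00–18:30: 10:15–12:15, 14:45–18:30.
Yusuf ∩ Elena: 10:45–12:15, 16:15–16:30.
Yusuf ∩ Elena ∩ Emeka: 10:45–12:15, 16:15–16:30.
Yusuf ∩ Elena ∩ Emeka ∩ Freya: 10:45–12:15, 16:15–16:30.
Restricted to 09:15–17:15: 10:45–12:15, 16:15–16:30.
Windows ≥ 75 min: 10:45–12:15.
Latest start in the last window 10:45–12:15 is 12:15 − 75 min = 11:00.

11:00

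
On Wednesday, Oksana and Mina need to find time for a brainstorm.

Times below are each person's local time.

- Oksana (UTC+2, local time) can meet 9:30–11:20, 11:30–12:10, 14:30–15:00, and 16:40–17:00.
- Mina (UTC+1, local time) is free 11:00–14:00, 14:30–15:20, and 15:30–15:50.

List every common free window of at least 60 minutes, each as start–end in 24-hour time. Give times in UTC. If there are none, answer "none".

Oksana → UTC: 07:30–09:20, 09:30–10:10, 12:30–13:00, 14:40–15:00.
Mina → UTC: 10:00–13:00, 13:30–14:20, 14:30–14:50.
Oksana ∩ Mina: 10:00–10:10, 12:30–13:00, 14:40–14:50.
Windows ≥ 60 min: (none).

none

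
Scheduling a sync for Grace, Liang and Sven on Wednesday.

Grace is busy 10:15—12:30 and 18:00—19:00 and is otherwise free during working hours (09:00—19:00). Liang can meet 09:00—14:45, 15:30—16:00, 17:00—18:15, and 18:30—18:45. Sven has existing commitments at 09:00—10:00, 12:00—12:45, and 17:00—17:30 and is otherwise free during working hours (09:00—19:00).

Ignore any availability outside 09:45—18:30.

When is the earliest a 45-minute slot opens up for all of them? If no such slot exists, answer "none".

Grace free within 09:00–19:00: 09:00–10:15, 12:30–18:00.
Sven free within 09:00–19:00: 10:00–12:00, 12:45–17:00, 17:30–19:00.
Grace ∩ Liang: 09:00–10:15, 12:30–14:45, 15:30–16:00, 17:00–18:00.
Grace ∩ Liang ∩ Sven: 10:00–10:15, 12:45–14:45, 15:30–16:00, 17:30–18:00.
Restricted to 09:45–18:30: 10:00–10:15, 12:45–14:45, 15:30–16:00, 17:30–18:00.
Windows ≥ 45 min: 12:45–14:45.
Earliest such window starts at 12:45.

12:45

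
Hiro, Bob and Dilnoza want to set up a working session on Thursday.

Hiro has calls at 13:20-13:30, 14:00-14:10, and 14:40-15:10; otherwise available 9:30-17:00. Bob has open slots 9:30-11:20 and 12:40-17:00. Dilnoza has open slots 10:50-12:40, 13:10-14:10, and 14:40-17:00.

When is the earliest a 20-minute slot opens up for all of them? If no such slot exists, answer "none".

Hiro free within 09:30–17:00: 09:30–13:20, 13:30–14:00, 14:10–14:40, 15:10–17:00.
Hiro ∩ Bob: 09:30–11:20, 12:40–13:20, 13:30–14:00, 14:10–14:40, 15:10–17:00.
Hiro ∩ Bob ∩ Dilnoza: 10:50–11:20, 13:10–13:20, 13:30–14:00, 15:10–17:00.
Windows ≥ 20 min: 10:50–11:20, 13:30–14:00, 15:10–17:00.
Earliest such window starts at 10:50.

10:50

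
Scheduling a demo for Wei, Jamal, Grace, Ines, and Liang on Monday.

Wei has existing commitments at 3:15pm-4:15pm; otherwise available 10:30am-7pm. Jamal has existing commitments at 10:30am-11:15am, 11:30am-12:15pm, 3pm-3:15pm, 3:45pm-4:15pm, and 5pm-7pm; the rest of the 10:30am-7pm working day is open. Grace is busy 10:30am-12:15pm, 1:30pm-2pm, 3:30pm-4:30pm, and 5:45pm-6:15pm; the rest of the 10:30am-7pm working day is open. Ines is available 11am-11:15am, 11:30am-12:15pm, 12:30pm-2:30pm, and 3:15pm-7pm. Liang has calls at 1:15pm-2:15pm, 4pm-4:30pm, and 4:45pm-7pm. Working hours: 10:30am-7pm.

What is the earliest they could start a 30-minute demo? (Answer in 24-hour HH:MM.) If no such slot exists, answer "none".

Wei free within 10:30–19:00: 10:30–15:15, 16:15–19:00.
Jamal free within 10:30–19:00: 11:15–11:30, 12:15–15:00, 15:15–15:45, 16:15–17:00.
Grace free within 10:30–19:00: 12:15–13:30, 14:00–15:30, 16:30–17:45, 18:15–19:00.
Liang free within 10:30–19:00: 10:30–13:15, 14:15–16:00, 16:30–16:45.
Wei ∩ Jamal: 11:15–11:30, 12:15–15:00, 16:15–17:00.
Wei ∩ Jamal ∩ Grace: 12:15–13:30, 14:00–15:00, 16:30–17:00.
Wei ∩ Jamal ∩ Grace ∩ Ines: 12:30–13:30, 14:00–14:30, 16:30–17:00.
Wei ∩ Jamal ∩ Grace ∩ Ines ∩ Liang: 12:30–13:15, 14:15–14:30, 16:30–16:45.
Windows ≥ 30 min: 12:30–13:15.
Earliest such window starts at 12:30.

12:30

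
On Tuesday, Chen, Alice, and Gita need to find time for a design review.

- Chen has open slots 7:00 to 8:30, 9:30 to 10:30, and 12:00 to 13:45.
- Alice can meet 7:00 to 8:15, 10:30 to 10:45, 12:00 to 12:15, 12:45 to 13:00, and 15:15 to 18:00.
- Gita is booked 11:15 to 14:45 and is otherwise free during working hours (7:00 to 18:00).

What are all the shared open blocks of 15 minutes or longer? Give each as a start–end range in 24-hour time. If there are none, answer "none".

07:00–08:15

Gita free within 07:00–18:00: 07:00–11:15, 14:45–18:00.
Chen ∩ Alice: 07:00–08:15, 12:00–12:15, 12:45–13:00.
Chen ∩ Alice ∩ Gita: 07:00–08:15.
Windows ≥ 15 min: 07:00–08:15.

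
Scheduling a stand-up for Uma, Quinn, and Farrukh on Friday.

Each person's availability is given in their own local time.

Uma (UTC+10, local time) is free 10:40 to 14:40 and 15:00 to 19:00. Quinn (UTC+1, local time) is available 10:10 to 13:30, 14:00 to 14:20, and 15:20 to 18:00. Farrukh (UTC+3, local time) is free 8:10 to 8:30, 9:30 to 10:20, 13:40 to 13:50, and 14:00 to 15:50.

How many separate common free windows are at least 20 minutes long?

Uma → UTC: 00:40–04:40, 05:00–09:00.
Quinn → UTC: 09:10–12:30, 13:00–13:20, 14:20–17:00.
Farrukh → UTC: 05:10–05:30, 06:30–07:20, 10:40–10:50, 11:00–12:50.
Uma ∩ Quinn: (none).
Uma ∩ Quinn ∩ Farrukh: (none).
Windows ≥ 20 min: (none).
That's 0 windows.

0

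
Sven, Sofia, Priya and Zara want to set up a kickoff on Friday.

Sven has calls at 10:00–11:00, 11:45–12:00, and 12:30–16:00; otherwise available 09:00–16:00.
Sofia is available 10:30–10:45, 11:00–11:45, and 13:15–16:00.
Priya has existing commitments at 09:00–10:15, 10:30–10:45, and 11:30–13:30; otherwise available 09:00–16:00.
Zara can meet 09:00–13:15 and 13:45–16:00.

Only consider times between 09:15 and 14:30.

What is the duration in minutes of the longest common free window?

Sven free within 09:00–16:00: 09:00–10:00, 11:00–11:45, 12:00–12:30.
Priya free within 09:00–16:00: 10:15–10:30, 10:45–11:30, 13:30–16:00.
Sven ∩ Sofia: 11:00–11:45.
Sven ∩ Sofia ∩ Priya: 11:00–11:30.
Sven ∩ Sofia ∩ Priya ∩ Zara: 11:00–11:30.
Restricted to 09:15–14:30: 11:00–11:30.
Single common window of 30 minutes.

30 minutes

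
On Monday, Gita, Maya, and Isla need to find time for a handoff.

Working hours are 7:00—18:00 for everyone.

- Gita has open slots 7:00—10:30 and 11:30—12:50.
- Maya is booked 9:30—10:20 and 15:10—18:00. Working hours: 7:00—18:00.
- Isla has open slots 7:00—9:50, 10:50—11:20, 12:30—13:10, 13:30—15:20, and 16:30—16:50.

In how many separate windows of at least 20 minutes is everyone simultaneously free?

Maya free within 07:00–18:00: 07:00–09:30, 10:20–15:10.
Gita ∩ Maya: 07:00–09:30, 10:20–10:30, 11:30–12:50.
Gita ∩ Maya ∩ Isla: 07:00–09:30, 12:30–12:50.
Windows ≥ 20 min: 07:00–09:30, 12:30–12:50.
That's 2 windows.

2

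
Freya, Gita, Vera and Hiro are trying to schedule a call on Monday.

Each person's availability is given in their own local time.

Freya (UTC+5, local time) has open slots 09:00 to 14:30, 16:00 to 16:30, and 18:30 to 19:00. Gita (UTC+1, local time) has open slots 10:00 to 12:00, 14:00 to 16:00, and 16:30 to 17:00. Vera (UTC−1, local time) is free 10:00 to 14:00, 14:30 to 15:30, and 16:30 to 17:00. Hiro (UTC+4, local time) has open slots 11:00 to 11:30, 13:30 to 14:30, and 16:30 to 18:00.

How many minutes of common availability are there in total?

30 minutes

Freya → UTC: 04:00–09:30, 11:00–11:30, 13:30–14:00.
Gita → UTC: 09:00–11:00, 13:00–15:00, 15:30–16:00.
Vera → UTC: 11:00–15:00, 15:30–16:30, 17:30–18:00.
Hiro → UTC: 07:00–07:30, 09:30–10:30, 12:30–14:00.
Freya ∩ Gita: 09:00–09:30, 13:30–14:00.
Freya ∩ Gita ∩ Vera: 13:30–14:00.
Freya ∩ Gita ∩ Vera ∩ Hiro: 13:30–14:00.
Total common minutes: 30.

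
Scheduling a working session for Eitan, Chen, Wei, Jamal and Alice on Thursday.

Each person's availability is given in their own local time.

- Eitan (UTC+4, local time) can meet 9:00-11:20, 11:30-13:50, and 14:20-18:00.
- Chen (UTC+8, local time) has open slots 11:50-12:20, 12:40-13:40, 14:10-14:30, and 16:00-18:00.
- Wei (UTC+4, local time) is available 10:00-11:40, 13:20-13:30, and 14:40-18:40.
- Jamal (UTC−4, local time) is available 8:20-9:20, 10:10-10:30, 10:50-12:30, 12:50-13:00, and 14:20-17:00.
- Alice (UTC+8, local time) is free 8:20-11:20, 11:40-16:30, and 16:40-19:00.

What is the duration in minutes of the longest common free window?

0 minutes

Eitan → UTC: 05:00–07:20, 07:30–09:50, 10:20–14:00.
Chen → UTC: 03:50–04:20, 04:40–05:40, 06:10–06:30, 08:00–10:00.
Wei → UTC: 06:00–07:40, 09:20–09:30, 10:40–14:40.
Jamal → UTC: 12:20–13:20, 14:10–14:30, 14:50–16:30, 16:50–17:00, 18:20–21:00.
Alice → UTC: 00:20–03:20, 03:40–08:30, 08:40–11:00.
Eitan ∩ Chen: 05:00–05:40, 06:10–06:30, 08:00–09:50.
Eitan ∩ Chen ∩ Wei: 06:10–06:30, 09:20–09:30.
Eitan ∩ Chen ∩ Wei ∩ Jamal: (none).
Eitan ∩ Chen ∩ Wei ∩ Jamal ∩ Alice: (none).
No common window.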